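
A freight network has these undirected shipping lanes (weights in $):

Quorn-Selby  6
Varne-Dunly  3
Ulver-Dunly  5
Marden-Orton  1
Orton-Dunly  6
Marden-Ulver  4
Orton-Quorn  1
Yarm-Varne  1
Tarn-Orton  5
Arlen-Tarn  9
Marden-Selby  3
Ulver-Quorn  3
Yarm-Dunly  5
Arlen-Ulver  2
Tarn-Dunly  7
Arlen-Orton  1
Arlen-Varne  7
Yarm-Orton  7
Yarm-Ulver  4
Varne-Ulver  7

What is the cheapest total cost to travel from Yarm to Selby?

Running Dijkstra from Yarm:
Yarm: 0
Varne: 1  (via Yarm)
Ulver: 4  (via Yarm)
Dunly: 4  (via Varne)
Arlen: 6  (via Ulver)
Quorn: 7  (via Ulver)
Orton: 7  (via Yarm)
Marden: 8  (via Ulver)
Tarn: 11  (via Dunly)
Selby: 11  (via Marden)
Shortest route: Yarm → Ulver → Marden → Selby = $11.

$11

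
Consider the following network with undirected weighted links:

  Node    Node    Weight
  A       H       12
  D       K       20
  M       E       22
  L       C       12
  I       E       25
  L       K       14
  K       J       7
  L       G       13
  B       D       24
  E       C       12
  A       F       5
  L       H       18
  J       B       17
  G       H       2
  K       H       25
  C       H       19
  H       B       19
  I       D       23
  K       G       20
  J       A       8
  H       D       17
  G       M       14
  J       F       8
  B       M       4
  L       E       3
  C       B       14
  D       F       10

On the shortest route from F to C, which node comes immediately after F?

Enumerating some paths:
F–A–H–C: 5+12+19 = 36
F–J–B–C: 8+17+14 = 39
The minimum is 36 via F–A–H–C.
So from F the first move is to A.

A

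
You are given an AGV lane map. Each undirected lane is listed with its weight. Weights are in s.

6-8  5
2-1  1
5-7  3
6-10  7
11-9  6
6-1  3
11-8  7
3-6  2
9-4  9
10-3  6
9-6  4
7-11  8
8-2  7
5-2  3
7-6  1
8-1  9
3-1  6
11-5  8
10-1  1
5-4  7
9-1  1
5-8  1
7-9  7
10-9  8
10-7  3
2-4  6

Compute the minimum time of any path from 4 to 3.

12 s

Shortest distances from 4:
4: 0
2: 6  (via 4)
1: 7  (via 2)
5: 7  (via 4)
8: 8  (via 5)
9: 8  (via 1)
10: 8  (via 1)
6: 10  (via 1)
7: 10  (via 5)
3: 12  (via 6)
Shortest route: 4 → 2 → 1 → 6 → 3 = 12 s.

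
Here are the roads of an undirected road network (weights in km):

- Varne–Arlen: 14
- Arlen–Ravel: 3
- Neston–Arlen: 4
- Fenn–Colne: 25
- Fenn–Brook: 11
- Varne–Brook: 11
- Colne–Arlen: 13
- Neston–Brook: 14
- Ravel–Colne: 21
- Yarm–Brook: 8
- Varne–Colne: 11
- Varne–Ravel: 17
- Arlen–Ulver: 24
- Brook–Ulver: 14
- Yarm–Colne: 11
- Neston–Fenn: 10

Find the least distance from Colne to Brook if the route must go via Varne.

Best Colne to Varne: Colne → Varne costing 11
Best Varne to Brook: Varne → Brook costing 11
Total via Varne: 11 + 11 = 22 km.

22 km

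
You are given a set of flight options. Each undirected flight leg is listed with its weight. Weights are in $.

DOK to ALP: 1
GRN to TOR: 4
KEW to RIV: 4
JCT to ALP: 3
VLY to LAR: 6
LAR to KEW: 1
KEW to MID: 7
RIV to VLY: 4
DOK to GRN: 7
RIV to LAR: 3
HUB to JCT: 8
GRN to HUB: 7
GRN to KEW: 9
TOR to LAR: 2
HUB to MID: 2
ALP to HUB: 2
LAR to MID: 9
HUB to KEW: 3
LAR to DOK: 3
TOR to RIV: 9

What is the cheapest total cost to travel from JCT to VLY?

Candidate routes:
JCT → ALP → DOK → LAR → RIV → VLY: 3+1+3+3+4 = 14
JCT → ALP → DOK → LAR → VLY: 3+1+3+6 = 13
Cheapest is JCT → ALP → DOK → LAR → VLY at $13.

$13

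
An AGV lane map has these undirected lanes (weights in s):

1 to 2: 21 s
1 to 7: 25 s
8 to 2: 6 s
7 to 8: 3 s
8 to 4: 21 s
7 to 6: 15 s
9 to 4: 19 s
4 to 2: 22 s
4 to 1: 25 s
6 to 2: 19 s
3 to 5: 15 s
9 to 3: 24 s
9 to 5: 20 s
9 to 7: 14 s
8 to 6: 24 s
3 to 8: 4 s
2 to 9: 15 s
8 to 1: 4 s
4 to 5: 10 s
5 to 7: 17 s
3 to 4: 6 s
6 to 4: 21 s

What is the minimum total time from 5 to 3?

15 s

Candidate routes:
5 - 3: 15 = 15
5 - 4 - 3: 10+6 = 16
5 - 7 - 8 - 3: 17+3+4 = 24
Cheapest is 5 - 3 at 15 s.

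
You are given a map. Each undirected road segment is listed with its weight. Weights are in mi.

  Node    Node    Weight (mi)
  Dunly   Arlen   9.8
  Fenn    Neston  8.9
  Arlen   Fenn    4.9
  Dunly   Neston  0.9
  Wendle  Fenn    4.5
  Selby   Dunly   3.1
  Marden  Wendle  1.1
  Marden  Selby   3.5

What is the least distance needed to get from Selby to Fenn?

Settle nodes by increasing distance from Selby:
Selby: 0
Dunly: 3.1  (via Selby)
Marden: 3.5  (via Selby)
Neston: 4  (via Dunly)
Wendle: 4.6  (via Marden)
Fenn: 9.1  (via Wendle)
Shortest route: Selby–Marden–Wendle–Fenn = 9.1 mi.

9.1 mi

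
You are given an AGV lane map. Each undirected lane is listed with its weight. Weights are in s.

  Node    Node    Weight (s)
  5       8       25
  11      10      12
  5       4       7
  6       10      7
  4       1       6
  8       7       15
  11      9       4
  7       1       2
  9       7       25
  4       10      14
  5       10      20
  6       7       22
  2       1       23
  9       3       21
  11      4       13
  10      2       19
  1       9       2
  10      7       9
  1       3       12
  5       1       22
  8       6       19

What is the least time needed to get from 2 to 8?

40 s

Settle nodes by increasing distance from 2:
2: 0
10: 19  (via 2)
1: 23  (via 2)
7: 25  (via 1)
9: 25  (via 1)
6: 26  (via 10)
4: 29  (via 1)
11: 29  (via 9)
3: 35  (via 1)
5: 36  (via 4)
8: 40  (via 7)
Shortest route: 2 → 1 → 7 → 8 = 40 s.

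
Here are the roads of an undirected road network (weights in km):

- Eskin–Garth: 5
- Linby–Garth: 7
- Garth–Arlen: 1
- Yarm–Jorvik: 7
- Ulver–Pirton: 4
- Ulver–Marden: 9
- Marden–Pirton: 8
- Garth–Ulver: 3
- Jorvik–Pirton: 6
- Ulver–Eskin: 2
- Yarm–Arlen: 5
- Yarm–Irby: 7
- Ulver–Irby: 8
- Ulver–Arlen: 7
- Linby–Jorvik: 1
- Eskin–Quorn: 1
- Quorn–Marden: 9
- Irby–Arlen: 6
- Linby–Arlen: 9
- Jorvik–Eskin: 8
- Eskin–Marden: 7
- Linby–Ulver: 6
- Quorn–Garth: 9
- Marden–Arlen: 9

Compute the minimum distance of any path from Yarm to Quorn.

Running Dijkstra from Yarm:
Yarm: 0
Arlen: 5  (via Yarm)
Garth: 6  (via Arlen)
Jorvik: 7  (via Yarm)
Irby: 7  (via Yarm)
Linby: 8  (via Jorvik)
Ulver: 9  (via Garth)
Eskin: 11  (via Garth)
Quorn: 12  (via Eskin)
Shortest route: Yarm → Arlen → Garth → Eskin → Quorn = 12 km.

12 km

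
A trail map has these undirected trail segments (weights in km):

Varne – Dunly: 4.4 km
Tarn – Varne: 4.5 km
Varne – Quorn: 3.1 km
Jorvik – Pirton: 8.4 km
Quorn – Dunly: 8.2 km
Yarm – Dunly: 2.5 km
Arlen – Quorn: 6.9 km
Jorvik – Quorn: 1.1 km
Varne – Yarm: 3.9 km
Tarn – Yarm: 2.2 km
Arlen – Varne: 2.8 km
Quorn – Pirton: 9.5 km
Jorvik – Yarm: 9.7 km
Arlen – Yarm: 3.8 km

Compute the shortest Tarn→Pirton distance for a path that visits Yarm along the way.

Shortest Tarn→Yarm: Tarn → Yarm = 2.2
Shortest Yarm→Pirton: Yarm → Varne → Quorn → Pirton = 16.5
Total via Yarm: 2.2 + 16.5 = 18.7 km.

18.7 km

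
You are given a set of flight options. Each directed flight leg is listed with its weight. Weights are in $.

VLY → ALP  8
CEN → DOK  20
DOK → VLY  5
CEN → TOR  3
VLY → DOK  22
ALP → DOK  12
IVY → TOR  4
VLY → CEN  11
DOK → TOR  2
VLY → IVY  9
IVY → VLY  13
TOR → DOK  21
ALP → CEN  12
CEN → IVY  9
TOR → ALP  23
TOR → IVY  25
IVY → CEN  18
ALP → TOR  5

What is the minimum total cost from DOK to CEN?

$16

Enumerating some paths:
DOK - VLY - CEN: 5+11 = 16
DOK - VLY - IVY - CEN: 5+9+18 = 32
DOK - VLY - ALP - CEN: 5+8+12 = 25
DOK - TOR - ALP - CEN: 2+23+12 = 37
Cheapest is DOK - VLY - CEN at $16.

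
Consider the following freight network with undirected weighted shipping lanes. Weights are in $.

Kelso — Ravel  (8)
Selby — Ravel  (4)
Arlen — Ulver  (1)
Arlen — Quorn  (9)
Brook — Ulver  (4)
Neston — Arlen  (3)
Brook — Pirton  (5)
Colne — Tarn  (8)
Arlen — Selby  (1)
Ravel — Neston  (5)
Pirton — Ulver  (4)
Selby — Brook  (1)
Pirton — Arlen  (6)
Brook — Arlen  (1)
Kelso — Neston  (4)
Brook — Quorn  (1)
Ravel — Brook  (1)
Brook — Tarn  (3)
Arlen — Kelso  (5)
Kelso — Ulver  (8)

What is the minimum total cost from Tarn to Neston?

Shortest distances from Tarn:
Tarn: 0
Brook: 3  (via Tarn)
Selby: 4  (via Brook)
Ravel: 4  (via Brook)
Quorn: 4  (via Brook)
Arlen: 4  (via Brook)
Ulver: 5  (via Arlen)
Neston: 7  (via Arlen)
Shortest route: Tarn–Brook–Arlen–Neston = $7.

$7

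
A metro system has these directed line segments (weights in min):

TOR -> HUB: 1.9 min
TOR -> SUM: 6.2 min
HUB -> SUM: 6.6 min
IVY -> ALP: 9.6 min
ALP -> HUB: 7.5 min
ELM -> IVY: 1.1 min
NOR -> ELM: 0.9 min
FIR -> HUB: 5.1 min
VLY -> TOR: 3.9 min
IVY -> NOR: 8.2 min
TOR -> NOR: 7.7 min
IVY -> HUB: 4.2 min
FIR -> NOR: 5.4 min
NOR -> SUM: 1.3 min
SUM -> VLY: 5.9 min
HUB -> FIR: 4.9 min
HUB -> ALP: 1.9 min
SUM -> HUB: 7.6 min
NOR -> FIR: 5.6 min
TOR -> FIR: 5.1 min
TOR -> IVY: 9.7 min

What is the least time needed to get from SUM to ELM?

Compare a few routes:
SUM → HUB → FIR → NOR → ELM: 7.6+4.9+5.4+0.9 = 18.8
SUM → VLY → TOR → HUB → FIR → NOR → ELM: 5.9+3.9+1.9+4.9+5.4+0.9 = 22.9
SUM → VLY → TOR → FIR → NOR → ELM: 5.9+3.9+5.1+5.4+0.9 = 21.2
SUM → VLY → TOR → NOR → ELM: 5.9+3.9+7.7+0.9 = 18.4
The minimum is 18.4 min via SUM → VLY → TOR → NOR → ELM.

18.4 min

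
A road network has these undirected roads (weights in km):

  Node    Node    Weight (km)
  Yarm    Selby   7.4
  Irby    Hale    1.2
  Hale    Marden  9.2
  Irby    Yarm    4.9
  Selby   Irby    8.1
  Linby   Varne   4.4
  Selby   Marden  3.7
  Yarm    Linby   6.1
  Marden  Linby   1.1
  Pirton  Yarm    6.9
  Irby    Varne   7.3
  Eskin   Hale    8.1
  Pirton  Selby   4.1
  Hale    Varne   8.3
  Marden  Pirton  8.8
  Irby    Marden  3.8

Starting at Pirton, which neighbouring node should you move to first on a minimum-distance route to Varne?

Selby

Candidate routes:
Pirton - Marden - Linby - Varne: 8.8+1.1+4.4 = 14.3
Pirton - Selby - Marden - Linby - Varne: 4.1+3.7+1.1+4.4 = 13.3
Cheapest is Pirton - Selby - Marden - Linby - Varne at 13.3 km.
So from Pirton the first move is to Selby.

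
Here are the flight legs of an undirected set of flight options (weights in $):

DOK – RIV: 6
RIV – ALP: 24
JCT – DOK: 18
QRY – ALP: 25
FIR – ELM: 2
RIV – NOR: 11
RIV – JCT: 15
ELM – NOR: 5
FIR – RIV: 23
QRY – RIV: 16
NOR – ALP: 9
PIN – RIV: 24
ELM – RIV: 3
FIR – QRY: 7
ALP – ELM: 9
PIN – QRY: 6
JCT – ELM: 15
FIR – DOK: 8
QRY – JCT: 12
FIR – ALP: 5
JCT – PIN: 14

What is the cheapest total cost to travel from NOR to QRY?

Compare a few routes:
NOR–ELM–FIR–QRY: 5+2+7 = 14
NOR–ALP–FIR–QRY: 9+5+7 = 21
Cheapest is NOR–ELM–FIR–QRY at $14.

$14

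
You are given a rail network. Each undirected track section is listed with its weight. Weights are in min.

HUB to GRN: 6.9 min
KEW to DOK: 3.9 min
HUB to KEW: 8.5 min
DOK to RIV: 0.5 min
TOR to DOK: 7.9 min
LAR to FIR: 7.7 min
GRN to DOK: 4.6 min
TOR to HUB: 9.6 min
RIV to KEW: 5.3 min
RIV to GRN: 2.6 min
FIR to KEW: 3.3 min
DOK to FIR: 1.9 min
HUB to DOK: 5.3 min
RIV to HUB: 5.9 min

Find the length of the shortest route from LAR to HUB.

14.9 min

Shortest distances from LAR:
LAR: 0
FIR: 7.7  (via LAR)
DOK: 9.6  (via FIR)
RIV: 10.1  (via DOK)
KEW: 11  (via FIR)
GRN: 12.7  (via RIV)
HUB: 14.9  (via DOK)
Shortest route: LAR–FIR–DOK–HUB = 14.9 min.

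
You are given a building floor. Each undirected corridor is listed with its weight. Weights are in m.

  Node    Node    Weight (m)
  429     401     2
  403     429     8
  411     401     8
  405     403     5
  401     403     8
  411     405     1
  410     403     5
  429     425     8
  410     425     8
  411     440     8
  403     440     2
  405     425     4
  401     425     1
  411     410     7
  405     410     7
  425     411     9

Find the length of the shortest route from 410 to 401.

9 m

Shortest distances from 410:
410: 0
403: 5  (via 410)
411: 7  (via 410)
440: 7  (via 403)
405: 7  (via 410)
425: 8  (via 410)
401: 9  (via 425)
Shortest route: 410 → 425 → 401 = 9 m.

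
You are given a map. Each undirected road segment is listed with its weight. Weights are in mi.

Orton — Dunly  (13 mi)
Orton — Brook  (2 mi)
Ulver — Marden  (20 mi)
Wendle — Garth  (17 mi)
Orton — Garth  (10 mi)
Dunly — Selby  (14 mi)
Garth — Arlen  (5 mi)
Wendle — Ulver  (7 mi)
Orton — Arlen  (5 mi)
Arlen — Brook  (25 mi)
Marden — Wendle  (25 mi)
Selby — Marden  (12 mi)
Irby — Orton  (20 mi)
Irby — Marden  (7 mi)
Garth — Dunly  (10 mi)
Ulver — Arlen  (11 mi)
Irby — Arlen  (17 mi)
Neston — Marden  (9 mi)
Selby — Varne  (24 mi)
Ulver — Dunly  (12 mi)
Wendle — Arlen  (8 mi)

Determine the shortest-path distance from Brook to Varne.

53 mi

Shortest distances from Brook:
Brook: 0
Orton: 2  (via Brook)
Arlen: 7  (via Orton)
Garth: 12  (via Orton)
Dunly: 15  (via Orton)
Wendle: 15  (via Arlen)
Ulver: 18  (via Arlen)
Irby: 22  (via Orton)
Marden: 29  (via Irby)
Selby: 29  (via Dunly)
Neston: 38  (via Marden)
Varne: 53  (via Selby)
Shortest route: Brook–Orton–Dunly–Selby–Varne = 53 mi.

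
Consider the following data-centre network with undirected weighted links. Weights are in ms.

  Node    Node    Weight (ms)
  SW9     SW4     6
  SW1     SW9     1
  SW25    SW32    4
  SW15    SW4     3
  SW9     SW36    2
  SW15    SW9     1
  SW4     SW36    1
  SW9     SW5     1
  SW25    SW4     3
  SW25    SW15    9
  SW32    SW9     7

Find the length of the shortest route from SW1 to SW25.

Enumerating some paths:
SW1 → SW9 → SW36 → SW4 → SW25: 1+2+1+3 = 7
SW1 → SW9 → SW15 → SW4 → SW25: 1+1+3+3 = 8
The minimum is 7 ms via SW1 → SW9 → SW36 → SW4 → SW25.

7 ms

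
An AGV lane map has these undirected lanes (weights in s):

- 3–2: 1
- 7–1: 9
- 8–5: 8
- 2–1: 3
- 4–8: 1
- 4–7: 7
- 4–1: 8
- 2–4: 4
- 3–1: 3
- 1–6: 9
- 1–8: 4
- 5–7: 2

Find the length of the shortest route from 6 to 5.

Compare a few routes:
6 → 1 → 2 → 4 → 7 → 5: 9+3+4+7+2 = 25
6 → 1 → 7 → 5: 9+9+2 = 20
6 → 1 → 8 → 5: 9+4+8 = 21
6 → 1 → 8 → 4 → 7 → 5: 9+4+1+7+2 = 23
Cheapest is 6 → 1 → 7 → 5 at 20 s.

20 s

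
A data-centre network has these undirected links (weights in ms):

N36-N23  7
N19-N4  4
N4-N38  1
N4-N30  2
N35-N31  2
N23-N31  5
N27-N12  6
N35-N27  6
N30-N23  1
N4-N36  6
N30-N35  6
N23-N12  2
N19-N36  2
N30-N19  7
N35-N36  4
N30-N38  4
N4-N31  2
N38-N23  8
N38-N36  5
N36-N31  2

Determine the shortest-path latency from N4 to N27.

10 ms

Enumerating some paths:
N4 → N31 → N35 → N27: 2+2+6 = 10
N4 → N30 → N23 → N12 → N27: 2+1+2+6 = 11
N4 → N31 → N36 → N35 → N27: 2+2+4+6 = 14
N4 → N30 → N35 → N27: 2+6+6 = 14
The minimum is 10 ms via N4 → N31 → N35 → N27.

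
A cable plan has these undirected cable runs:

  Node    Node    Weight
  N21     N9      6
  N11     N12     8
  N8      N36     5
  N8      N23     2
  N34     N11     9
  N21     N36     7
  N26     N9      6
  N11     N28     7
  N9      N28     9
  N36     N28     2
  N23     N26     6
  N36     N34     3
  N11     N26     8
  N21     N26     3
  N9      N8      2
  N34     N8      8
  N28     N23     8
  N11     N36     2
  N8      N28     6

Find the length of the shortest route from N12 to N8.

15

Enumerating some paths:
N12 → N11 → N36 → N28 → N8: 8+2+2+6 = 18
N12 → N11 → N36 → N8: 8+2+5 = 15
The minimum is 15 via N12 → N11 → N36 → N8.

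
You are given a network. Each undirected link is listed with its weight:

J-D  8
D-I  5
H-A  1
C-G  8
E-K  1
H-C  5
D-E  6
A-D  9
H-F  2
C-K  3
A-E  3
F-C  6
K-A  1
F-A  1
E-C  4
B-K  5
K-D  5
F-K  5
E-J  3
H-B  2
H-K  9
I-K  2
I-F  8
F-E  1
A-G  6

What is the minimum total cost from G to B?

9

Candidate routes:
G–A–H–B: 6+1+2 = 9
G–A–K–B: 6+1+5 = 12
G–A–K–E–F–H–B: 6+1+1+1+2+2 = 13
G–A–F–H–B: 6+1+2+2 = 11
The minimum is 9 via G–A–H–B.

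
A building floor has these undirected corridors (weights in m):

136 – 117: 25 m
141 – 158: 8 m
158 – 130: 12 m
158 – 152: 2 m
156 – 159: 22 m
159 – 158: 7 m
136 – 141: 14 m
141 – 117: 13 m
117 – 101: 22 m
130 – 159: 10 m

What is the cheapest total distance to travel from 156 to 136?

51 m

Candidate routes:
156 - 159 - 130 - 158 - 141 - 136: 22+10+12+8+14 = 66
156 - 159 - 158 - 141 - 136: 22+7+8+14 = 51
The minimum is 51 m via 156 - 159 - 158 - 141 - 136.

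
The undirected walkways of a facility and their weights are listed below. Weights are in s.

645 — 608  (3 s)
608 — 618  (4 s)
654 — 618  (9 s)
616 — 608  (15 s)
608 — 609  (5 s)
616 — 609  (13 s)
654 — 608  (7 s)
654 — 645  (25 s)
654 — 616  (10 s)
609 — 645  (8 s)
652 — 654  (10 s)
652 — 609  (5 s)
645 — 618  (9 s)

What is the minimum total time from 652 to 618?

Candidate routes:
652 - 654 - 618: 10+9 = 19
652 - 654 - 608 - 618: 10+7+4 = 21
652 - 609 - 608 - 618: 5+5+4 = 14
652 - 609 - 645 - 608 - 618: 5+8+3+4 = 20
Cheapest is 652 - 609 - 608 - 618 at 14 s.

14 s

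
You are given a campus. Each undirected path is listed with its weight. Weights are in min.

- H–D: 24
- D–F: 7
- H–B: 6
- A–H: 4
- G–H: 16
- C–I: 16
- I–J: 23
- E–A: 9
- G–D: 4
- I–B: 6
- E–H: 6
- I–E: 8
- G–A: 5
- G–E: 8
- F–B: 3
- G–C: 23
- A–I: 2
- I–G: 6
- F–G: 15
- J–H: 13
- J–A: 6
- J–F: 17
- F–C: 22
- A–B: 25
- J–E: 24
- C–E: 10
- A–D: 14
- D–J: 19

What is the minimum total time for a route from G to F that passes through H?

18 min

Best G to H: G–A–H costing 9
Shortest H→F: H–B–F = 9
Total via H: 9 + 9 = 18 min.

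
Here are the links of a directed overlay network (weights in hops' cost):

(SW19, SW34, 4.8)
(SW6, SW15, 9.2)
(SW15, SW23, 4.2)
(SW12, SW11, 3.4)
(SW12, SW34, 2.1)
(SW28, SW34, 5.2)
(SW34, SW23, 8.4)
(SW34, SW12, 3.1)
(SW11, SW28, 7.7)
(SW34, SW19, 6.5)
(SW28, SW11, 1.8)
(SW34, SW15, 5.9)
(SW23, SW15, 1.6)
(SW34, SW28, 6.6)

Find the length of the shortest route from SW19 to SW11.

11.3 hops' cost

Settle nodes by increasing distance from SW19:
SW19: 0
SW34: 4.8  (via SW19)
SW12: 7.9  (via SW34)
SW15: 10.7  (via SW34)
SW11: 11.3  (via SW12)
Shortest route: SW19 → SW34 → SW12 → SW11 = 11.3 hops' cost.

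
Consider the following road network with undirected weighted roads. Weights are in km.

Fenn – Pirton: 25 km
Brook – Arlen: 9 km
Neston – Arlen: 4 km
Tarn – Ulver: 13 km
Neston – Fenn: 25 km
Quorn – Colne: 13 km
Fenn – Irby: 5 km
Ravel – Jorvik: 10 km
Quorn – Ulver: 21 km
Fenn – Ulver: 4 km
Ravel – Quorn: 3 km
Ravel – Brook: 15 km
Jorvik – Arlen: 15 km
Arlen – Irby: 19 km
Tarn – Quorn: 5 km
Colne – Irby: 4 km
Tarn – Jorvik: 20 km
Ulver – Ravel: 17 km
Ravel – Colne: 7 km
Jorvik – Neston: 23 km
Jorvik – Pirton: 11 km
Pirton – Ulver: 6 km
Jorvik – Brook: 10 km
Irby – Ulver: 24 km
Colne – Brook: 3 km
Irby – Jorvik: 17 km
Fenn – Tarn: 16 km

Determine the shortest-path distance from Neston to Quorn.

Enumerating some paths:
Neston → Arlen → Brook → Colne → Quorn: 4+9+3+13 = 29
Neston → Arlen → Brook → Ravel → Quorn: 4+9+15+3 = 31
Neston → Arlen → Brook → Colne → Ravel → Quorn: 4+9+3+7+3 = 26
The minimum is 26 km via Neston → Arlen → Brook → Colne → Ravel → Quorn.

26 km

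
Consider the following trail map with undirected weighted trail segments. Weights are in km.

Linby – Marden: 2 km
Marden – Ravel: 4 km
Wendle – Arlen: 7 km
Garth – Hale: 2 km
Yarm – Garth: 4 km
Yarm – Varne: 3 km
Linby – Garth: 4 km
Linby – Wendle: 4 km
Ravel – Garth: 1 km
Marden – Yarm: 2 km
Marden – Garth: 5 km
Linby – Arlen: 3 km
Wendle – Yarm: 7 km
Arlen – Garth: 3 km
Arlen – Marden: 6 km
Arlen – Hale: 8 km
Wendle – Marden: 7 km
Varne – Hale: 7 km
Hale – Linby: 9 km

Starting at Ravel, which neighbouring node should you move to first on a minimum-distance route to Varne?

Candidate routes:
Ravel–Garth–Yarm–Varne: 1+4+3 = 8
Ravel–Marden–Yarm–Varne: 4+2+3 = 9
The minimum is 8 km via Ravel–Garth–Yarm–Varne.
So from Ravel the first move is to Garth.

Garth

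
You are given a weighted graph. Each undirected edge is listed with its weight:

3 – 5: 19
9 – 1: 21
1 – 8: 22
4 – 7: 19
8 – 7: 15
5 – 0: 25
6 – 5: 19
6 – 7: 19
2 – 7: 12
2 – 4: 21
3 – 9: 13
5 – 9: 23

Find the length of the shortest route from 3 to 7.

57

Enumerating some paths:
3–9–1–8–7: 13+21+22+15 = 71
3–9–5–6–7: 13+23+19+19 = 74
3–5–6–7: 19+19+19 = 57
Cheapest is 3–5–6–7 at 57.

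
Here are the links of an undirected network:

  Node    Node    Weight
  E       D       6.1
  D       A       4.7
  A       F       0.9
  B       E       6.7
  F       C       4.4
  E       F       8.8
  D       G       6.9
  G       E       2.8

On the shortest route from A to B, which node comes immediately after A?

Compare a few routes:
A - D - G - E - B: 4.7+6.9+2.8+6.7 = 21.1
A - F - E - B: 0.9+8.8+6.7 = 16.4
A - D - E - B: 4.7+6.1+6.7 = 17.5
The minimum is 16.4 via A - F - E - B.
So from A the first move is to F.

F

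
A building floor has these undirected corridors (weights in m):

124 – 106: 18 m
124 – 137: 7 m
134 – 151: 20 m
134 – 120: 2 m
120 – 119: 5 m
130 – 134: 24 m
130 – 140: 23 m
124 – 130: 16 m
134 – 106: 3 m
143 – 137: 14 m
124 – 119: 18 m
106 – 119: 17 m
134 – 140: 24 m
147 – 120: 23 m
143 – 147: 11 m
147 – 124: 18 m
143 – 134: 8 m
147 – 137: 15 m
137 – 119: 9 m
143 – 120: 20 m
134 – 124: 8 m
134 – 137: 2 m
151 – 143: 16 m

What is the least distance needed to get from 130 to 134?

24 m

Running Dijkstra from 130:
130: 0
124: 16  (via 130)
140: 23  (via 130)
137: 23  (via 124)
134: 24  (via 130)
Shortest route: 130–134 = 24 m.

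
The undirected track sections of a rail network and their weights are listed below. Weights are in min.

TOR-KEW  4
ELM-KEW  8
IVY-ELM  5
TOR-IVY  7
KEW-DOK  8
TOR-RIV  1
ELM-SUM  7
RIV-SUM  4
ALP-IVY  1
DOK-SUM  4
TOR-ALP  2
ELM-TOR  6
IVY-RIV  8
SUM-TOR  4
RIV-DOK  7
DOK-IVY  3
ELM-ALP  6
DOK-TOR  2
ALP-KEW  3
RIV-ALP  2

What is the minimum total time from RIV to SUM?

Shortest distances from RIV:
RIV: 0
TOR: 1  (via RIV)
ALP: 2  (via RIV)
IVY: 3  (via ALP)
DOK: 3  (via TOR)
SUM: 4  (via RIV)
Shortest route: RIV → SUM = 4 min.

4 min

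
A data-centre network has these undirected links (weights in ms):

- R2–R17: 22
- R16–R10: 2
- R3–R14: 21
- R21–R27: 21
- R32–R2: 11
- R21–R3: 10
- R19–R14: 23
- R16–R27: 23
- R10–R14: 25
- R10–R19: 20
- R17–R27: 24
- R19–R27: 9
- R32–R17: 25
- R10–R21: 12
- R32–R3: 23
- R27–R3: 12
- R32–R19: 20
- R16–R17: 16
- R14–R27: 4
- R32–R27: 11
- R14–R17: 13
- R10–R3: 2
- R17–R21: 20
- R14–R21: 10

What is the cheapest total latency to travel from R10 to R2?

36 ms

Shortest distances from R10:
R10: 0
R16: 2  (via R10)
R3: 2  (via R10)
R21: 12  (via R10)
R27: 14  (via R3)
R14: 18  (via R27)
R17: 18  (via R16)
R19: 20  (via R10)
R32: 25  (via R3)
R2: 36  (via R32)
Shortest route: R10–R3–R32–R2 = 36 ms.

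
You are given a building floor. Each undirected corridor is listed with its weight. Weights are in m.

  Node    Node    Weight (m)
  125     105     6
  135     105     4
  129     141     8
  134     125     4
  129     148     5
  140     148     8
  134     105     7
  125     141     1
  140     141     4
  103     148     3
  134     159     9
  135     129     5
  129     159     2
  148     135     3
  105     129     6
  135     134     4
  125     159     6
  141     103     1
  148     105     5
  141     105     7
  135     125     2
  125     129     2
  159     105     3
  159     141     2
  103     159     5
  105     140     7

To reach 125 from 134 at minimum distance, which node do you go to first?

125

Enumerating some paths:
134 - 125: 4 = 4
134 - 135 - 125: 4+2 = 6
Cheapest is 134 - 125 at 4 m.
So from 134 the first move is to 125.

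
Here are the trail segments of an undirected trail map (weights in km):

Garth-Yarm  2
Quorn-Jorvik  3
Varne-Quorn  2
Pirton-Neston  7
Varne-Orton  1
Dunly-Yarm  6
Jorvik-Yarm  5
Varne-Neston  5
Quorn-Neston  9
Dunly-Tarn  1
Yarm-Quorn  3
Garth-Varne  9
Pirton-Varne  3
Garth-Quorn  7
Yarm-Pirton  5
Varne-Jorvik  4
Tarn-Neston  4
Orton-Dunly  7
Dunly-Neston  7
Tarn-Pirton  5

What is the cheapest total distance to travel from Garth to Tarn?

Compare a few routes:
Garth - Yarm - Pirton - Tarn: 2+5+5 = 12
Garth - Yarm - Dunly - Tarn: 2+6+1 = 9
The minimum is 9 km via Garth - Yarm - Dunly - Tarn.

9 km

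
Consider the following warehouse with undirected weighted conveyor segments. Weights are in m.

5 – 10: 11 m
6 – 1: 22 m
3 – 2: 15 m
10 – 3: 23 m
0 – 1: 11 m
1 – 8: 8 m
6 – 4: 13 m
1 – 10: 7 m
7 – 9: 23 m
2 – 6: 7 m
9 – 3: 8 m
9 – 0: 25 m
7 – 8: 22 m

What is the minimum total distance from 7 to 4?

65 m

Enumerating some paths:
7–9–0–1–6–4: 23+25+11+22+13 = 94
7–8–1–10–3–2–6–4: 22+8+7+23+15+7+13 = 95
7–9–3–2–6–4: 23+8+15+7+13 = 66
7–8–1–6–4: 22+8+22+13 = 65
Cheapest is 7–8–1–6–4 at 65 m.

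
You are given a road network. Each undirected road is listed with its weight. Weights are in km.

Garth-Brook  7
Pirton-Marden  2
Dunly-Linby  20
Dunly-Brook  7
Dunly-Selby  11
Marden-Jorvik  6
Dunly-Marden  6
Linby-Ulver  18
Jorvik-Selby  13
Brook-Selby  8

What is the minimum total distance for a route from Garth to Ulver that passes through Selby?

Best Garth to Selby: Garth–Brook–Selby costing 15
Best Selby to Ulver: Selby–Dunly–Linby–Ulver costing 49
Total via Selby: 15 + 49 = 64 km.

64 km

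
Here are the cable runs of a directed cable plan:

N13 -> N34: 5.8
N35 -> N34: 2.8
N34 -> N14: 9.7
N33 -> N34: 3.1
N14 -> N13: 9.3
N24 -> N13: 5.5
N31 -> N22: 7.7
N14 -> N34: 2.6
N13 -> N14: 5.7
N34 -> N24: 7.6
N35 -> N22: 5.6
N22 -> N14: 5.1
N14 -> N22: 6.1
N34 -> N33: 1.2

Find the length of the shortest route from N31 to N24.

23

Enumerating some paths:
N31 → N22 → N14 → N13 → N34 → N24: 7.7+5.1+9.3+5.8+7.6 = 35.5
N31 → N22 → N14 → N34 → N24: 7.7+5.1+2.6+7.6 = 23
Cheapest is N31 → N22 → N14 → N34 → N24 at 23.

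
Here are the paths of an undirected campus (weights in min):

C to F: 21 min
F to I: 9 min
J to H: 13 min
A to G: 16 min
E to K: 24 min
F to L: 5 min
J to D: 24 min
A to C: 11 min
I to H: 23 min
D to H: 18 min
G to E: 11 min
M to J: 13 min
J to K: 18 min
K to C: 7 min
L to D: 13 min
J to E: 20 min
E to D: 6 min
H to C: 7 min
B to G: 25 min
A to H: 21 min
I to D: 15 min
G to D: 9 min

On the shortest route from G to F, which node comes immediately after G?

Candidate routes:
G → E → D → I → F: 11+6+15+9 = 41
G → E → D → L → F: 11+6+13+5 = 35
G → D → I → F: 9+15+9 = 33
G → D → L → F: 9+13+5 = 27
The minimum is 27 min via G → D → L → F.
So from G the first move is to D.

D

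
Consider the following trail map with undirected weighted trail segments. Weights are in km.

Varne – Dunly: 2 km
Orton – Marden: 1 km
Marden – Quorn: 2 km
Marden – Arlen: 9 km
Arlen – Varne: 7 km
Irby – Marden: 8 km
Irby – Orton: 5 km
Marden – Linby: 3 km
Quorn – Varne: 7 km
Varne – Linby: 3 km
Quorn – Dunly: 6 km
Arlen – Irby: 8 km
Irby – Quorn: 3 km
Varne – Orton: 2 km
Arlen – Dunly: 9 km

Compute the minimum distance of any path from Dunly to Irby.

Enumerating some paths:
Dunly - Varne - Orton - Marden - Quorn - Irby: 2+2+1+2+3 = 10
Dunly - Varne - Orton - Irby: 2+2+5 = 9
The minimum is 9 km via Dunly - Varne - Orton - Irby.

9 km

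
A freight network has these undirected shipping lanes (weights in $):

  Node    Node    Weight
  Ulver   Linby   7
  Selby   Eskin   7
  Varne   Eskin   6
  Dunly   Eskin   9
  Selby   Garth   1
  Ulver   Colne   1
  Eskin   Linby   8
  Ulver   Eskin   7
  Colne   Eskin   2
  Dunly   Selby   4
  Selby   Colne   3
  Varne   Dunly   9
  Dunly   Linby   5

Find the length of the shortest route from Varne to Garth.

$12

Running Dijkstra from Varne:
Varne: 0
Eskin: 6  (via Varne)
Colne: 8  (via Eskin)
Ulver: 9  (via Colne)
Dunly: 9  (via Varne)
Selby: 11  (via Colne)
Garth: 12  (via Selby)
Shortest route: Varne → Eskin → Colne → Selby → Garth = $12.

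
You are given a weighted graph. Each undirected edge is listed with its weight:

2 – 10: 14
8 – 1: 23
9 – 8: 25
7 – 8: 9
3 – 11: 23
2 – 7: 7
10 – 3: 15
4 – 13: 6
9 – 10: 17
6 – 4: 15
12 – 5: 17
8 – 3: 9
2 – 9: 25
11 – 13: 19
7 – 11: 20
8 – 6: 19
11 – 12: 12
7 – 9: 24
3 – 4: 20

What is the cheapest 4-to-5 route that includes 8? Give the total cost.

Shortest 4→8: 4–3–8 = 29
Shortest 8→5: 8–7–11–12–5 = 58
Total via 8: 29 + 58 = 87.

87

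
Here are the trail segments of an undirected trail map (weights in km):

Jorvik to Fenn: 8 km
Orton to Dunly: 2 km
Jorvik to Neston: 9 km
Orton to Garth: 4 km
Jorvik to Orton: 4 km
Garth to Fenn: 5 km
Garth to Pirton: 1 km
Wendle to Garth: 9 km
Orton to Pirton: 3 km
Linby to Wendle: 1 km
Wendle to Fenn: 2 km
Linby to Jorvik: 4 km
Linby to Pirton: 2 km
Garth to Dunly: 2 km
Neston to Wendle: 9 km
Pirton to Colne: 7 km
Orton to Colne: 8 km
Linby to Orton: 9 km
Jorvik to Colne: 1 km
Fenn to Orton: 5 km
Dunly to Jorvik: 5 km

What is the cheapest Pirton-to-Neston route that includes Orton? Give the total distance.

16 km

Best Pirton to Orton: Pirton → Orton costing 3
Shortest Orton→Neston: Orton → Jorvik → Neston = 13
Total via Orton: 3 + 13 = 16 km.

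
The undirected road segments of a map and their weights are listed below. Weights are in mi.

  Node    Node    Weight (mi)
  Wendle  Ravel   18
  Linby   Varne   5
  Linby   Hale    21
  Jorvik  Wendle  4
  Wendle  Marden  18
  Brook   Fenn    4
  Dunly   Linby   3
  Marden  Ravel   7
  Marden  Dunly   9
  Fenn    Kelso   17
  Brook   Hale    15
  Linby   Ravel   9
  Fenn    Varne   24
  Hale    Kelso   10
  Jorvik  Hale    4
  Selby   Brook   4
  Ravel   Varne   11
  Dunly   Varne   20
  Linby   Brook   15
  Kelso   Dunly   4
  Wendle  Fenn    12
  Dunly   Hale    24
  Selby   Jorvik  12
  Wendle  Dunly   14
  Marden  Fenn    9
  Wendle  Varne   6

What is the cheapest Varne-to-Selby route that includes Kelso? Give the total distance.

Shortest Varne→Kelso: Varne → Linby → Dunly → Kelso = 12
Shortest Kelso→Selby: Kelso → Fenn → Brook → Selby = 25
Total via Kelso: 12 + 25 = 37 mi.

37 mi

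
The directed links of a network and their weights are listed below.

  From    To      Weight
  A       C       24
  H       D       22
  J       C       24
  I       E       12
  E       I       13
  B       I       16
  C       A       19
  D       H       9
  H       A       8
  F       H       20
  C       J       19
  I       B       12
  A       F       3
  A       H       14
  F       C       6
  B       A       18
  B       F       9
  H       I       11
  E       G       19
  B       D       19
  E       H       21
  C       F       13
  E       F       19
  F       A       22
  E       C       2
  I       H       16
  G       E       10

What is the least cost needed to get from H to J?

36

Candidate routes:
H–I–B–F–C–J: 11+12+9+6+19 = 57
H–A–C–J: 8+24+19 = 51
H–I–E–C–J: 11+12+2+19 = 44
H–A–F–C–J: 8+3+6+19 = 36
The minimum is 36 via H–A–F–C–J.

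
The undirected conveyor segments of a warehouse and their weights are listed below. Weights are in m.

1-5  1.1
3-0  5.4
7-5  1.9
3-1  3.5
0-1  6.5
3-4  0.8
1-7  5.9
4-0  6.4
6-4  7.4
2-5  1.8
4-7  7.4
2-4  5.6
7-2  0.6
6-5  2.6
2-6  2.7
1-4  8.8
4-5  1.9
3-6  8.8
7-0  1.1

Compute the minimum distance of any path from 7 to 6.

3.3 m

Settle nodes by increasing distance from 7:
7: 0
2: 0.6  (via 7)
0: 1.1  (via 7)
5: 1.9  (via 7)
1: 3  (via 5)
6: 3.3  (via 2)
Shortest route: 7–2–6 = 3.3 m.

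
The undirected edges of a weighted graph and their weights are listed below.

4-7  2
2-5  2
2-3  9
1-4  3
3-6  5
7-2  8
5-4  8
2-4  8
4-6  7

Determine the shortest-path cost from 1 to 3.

15

Candidate routes:
1 - 4 - 2 - 3: 3+8+9 = 20
1 - 4 - 7 - 2 - 3: 3+2+8+9 = 22
1 - 4 - 5 - 2 - 3: 3+8+2+9 = 22
1 - 4 - 6 - 3: 3+7+5 = 15
Cheapest is 1 - 4 - 6 - 3 at 15.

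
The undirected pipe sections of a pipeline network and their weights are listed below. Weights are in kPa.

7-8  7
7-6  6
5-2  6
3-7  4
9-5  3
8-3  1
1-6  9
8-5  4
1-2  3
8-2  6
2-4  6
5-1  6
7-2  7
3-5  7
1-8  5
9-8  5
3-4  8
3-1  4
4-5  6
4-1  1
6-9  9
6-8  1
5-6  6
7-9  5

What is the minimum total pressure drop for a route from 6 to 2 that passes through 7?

13 kPa

Best 6 to 7: 6–7 costing 6
Shortest 7→2: 7–2 = 7
Total via 7: 6 + 7 = 13 kPa.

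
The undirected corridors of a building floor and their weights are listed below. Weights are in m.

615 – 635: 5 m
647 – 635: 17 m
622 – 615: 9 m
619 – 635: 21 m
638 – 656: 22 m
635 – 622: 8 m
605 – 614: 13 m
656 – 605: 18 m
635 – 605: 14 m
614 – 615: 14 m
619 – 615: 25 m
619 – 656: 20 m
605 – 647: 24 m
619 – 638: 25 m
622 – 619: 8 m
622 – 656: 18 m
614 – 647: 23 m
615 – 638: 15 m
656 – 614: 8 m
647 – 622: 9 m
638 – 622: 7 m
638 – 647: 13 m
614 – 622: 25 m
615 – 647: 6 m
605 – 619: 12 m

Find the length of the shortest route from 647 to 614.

Running Dijkstra from 647:
647: 0
615: 6  (via 647)
622: 9  (via 647)
635: 11  (via 615)
638: 13  (via 647)
619: 17  (via 622)
614: 20  (via 615)
Shortest route: 647–615–614 = 20 m.

20 m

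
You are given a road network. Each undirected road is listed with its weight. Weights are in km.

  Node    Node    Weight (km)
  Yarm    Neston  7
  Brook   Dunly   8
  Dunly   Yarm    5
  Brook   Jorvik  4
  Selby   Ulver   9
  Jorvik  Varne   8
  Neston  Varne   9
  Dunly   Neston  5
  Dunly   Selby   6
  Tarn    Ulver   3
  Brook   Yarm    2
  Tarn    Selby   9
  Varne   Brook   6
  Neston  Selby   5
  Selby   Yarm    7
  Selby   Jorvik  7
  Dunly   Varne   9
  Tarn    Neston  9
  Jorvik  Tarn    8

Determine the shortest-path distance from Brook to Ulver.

15 km

Shortest distances from Brook:
Brook: 0
Yarm: 2  (via Brook)
Jorvik: 4  (via Brook)
Varne: 6  (via Brook)
Dunly: 7  (via Yarm)
Neston: 9  (via Yarm)
Selby: 9  (via Yarm)
Tarn: 12  (via Jorvik)
Ulver: 15  (via Tarn)
Shortest route: Brook → Jorvik → Tarn → Ulver = 15 km.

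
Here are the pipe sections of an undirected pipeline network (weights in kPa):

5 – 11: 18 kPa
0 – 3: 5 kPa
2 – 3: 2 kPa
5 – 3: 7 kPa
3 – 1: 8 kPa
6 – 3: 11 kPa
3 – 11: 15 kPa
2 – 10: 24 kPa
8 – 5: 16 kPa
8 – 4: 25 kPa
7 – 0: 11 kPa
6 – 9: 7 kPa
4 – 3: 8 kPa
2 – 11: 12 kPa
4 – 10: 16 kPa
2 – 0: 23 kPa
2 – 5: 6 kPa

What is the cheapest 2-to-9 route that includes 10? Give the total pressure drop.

Best 2 to 10: 2 → 10 costing 24
Shortest 10→9: 10 → 4 → 3 → 6 → 9 = 42
Total via 10: 24 + 42 = 66 kPa.

66 kPa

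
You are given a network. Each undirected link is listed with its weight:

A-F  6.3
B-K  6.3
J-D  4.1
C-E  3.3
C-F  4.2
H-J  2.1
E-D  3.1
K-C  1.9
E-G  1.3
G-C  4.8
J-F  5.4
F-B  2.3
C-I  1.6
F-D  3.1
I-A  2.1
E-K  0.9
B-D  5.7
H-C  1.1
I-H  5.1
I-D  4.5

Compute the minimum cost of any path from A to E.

Candidate routes:
A → I → D → E: 2.1+4.5+3.1 = 9.7
A → I → C → G → E: 2.1+1.6+4.8+1.3 = 9.8
A → I → C → E: 2.1+1.6+3.3 = 7
A → I → C → K → E: 2.1+1.6+1.9+0.9 = 6.5
The minimum is 6.5 via A → I → C → K → E.

6.5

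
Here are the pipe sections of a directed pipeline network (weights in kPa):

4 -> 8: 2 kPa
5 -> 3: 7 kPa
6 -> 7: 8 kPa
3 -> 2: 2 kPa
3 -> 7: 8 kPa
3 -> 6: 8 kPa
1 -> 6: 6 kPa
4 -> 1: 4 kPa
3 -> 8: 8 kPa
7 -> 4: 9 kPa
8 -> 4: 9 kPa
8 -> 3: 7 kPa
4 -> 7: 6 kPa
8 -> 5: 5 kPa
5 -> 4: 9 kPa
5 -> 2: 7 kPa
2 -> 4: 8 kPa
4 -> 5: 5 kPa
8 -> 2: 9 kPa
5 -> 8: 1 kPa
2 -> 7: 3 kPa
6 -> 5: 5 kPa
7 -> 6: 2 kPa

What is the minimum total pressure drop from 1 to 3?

Running Dijkstra from 1:
1: 0
6: 6  (via 1)
5: 11  (via 6)
8: 12  (via 5)
7: 14  (via 6)
2: 18  (via 5)
3: 18  (via 5)
Shortest route: 1 → 6 → 5 → 3 = 18 kPa.

18 kPa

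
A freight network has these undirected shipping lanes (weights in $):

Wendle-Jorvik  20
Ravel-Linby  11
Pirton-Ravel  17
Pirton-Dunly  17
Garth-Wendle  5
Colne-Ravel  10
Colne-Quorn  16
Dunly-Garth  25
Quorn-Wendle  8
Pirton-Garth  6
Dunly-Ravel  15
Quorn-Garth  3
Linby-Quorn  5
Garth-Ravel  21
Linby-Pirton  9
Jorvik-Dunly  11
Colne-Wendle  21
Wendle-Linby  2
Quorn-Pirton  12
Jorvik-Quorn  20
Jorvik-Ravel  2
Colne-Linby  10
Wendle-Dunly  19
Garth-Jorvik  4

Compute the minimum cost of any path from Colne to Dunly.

Enumerating some paths:
Colne–Ravel–Jorvik–Dunly: 10+2+11 = 23
Colne–Ravel–Dunly: 10+15 = 25
Colne–Linby–Wendle–Dunly: 10+2+19 = 31
Cheapest is Colne–Ravel–Jorvik–Dunly at $23.

$23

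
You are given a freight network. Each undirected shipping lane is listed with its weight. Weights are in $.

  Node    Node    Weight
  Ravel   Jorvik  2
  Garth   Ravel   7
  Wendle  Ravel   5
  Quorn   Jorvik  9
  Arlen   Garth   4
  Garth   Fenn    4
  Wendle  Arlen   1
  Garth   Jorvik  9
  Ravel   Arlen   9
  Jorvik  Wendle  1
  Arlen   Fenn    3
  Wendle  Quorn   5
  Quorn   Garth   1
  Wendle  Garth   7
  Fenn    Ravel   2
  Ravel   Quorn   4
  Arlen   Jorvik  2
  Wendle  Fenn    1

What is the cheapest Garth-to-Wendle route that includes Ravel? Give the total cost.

$8

Shortest Garth→Ravel: Garth → Quorn → Ravel = 5
Shortest Ravel→Wendle: Ravel → Jorvik → Wendle = 3
Total via Ravel: 5 + 3 = $8.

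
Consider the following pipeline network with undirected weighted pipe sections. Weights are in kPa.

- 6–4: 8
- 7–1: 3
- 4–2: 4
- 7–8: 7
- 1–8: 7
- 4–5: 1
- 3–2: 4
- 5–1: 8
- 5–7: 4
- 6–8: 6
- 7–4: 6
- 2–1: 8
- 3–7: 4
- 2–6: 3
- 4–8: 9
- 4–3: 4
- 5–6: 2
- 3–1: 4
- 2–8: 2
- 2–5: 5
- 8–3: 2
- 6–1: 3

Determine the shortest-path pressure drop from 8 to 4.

6 kPa

Enumerating some paths:
8–2–5–4: 2+5+1 = 8
8–2–6–5–4: 2+3+2+1 = 8
8–2–4: 2+4 = 6
The minimum is 6 kPa via 8–2–4.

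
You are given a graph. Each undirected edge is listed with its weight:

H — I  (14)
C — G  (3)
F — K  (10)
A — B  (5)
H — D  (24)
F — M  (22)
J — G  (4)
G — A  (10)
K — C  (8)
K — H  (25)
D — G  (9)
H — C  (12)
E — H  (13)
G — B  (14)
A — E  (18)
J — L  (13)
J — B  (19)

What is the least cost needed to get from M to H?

Shortest distances from M:
M: 0
F: 22  (via M)
K: 32  (via F)
C: 40  (via K)
G: 43  (via C)
J: 47  (via G)
D: 52  (via G)
H: 52  (via C)
Shortest route: M → F → K → C → H = 52.

52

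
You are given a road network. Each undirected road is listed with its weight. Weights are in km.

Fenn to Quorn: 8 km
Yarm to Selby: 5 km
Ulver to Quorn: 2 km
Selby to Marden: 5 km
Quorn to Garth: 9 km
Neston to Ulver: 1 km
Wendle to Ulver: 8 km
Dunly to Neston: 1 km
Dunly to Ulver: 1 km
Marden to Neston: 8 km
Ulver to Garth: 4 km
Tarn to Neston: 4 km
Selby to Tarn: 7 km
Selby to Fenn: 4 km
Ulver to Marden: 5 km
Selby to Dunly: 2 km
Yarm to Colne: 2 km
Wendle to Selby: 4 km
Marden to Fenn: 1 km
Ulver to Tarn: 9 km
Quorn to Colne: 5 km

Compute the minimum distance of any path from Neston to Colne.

8 km

Enumerating some paths:
Neston–Ulver–Quorn–Colne: 1+2+5 = 8
Neston–Dunly–Ulver–Quorn–Colne: 1+1+2+5 = 9
The minimum is 8 km via Neston–Ulver–Quorn–Colne.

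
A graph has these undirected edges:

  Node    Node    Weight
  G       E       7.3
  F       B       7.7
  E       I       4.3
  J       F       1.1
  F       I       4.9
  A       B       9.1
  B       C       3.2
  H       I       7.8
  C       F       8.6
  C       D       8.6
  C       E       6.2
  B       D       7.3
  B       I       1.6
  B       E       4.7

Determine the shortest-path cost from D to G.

19.3

Shortest distances from D:
D: 0
B: 7.3  (via D)
C: 8.6  (via D)
I: 8.9  (via B)
E: 12  (via B)
F: 13.8  (via I)
J: 14.9  (via F)
A: 16.4  (via B)
H: 16.7  (via I)
G: 19.3  (via E)
Shortest route: D–B–E–G = 19.3.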